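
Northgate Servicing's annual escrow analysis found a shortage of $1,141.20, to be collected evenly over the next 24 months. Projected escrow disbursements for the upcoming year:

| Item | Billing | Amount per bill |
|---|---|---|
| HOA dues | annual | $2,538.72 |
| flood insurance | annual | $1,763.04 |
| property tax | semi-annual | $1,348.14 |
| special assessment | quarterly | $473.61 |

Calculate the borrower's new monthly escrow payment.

$788.59

HOA dues — $2,538.72/yr
Flood insurance — $1,763.04/yr
Property tax — $1,348.14 × 2 = $2,696.28/yr
Special assessment — $473.61 × 4 = $1,894.44/yr
Total annual escrow = $2,538.72 + $1,763.04 + $2,696.28 + $1,894.44 = $8,892.48
Monthly escrow = $8,892.48 / 12 = $741.04
Shortage per month = $1,141.20 / 24 = $47.55
New monthly escrow = $741.04 + $47.55 = $788.59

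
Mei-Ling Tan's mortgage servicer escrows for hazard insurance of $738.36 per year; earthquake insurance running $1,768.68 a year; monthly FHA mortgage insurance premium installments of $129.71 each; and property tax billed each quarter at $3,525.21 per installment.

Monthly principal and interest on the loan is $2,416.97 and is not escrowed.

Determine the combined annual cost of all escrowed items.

Hazard insurance — $738.36
Earthquake insurance — $1,768.68
FHA mortgage insurance premium — $129.71 × 12 = $1,556.52
Property tax — $3,525.21 × 4 = $14,100.84
Yearly total = $18,164.40

$18,164.40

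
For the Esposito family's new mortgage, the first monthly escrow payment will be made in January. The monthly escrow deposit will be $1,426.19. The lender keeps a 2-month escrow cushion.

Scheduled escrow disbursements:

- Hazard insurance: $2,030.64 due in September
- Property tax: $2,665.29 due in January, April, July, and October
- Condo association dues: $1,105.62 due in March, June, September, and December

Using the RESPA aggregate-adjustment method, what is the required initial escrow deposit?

$4,599.14

Cushion = 2 × $1,426.19 = $2,852.38
Trial balance (start $0, +$1,426.19 each month, − disbursements):
  Jan: +$1,426.19 − $2,665.29 → -$1,239.10
  Feb: +$1,426.19 → $187.09
  Mar: +$1,426.19 − $1,105.62 → $507.66
  Apr: +$1,426.19 − $2,665.29 → -$731.44
  May: +$1,426.19 → $694.75
  Jun: +$1,426.19 − $1,105.62 → $1,015.32
  Jul: +$1,426.19 − $2,665.29 → -$223.78
  Aug: +$1,426.19 → $1,202.41
  Sep: +$1,426.19 − $3,136.26 → -$507.66
  Oct: +$1,426.19 − $2,665.29 → -$1,746.76
  Nov: +$1,426.19 → -$320.57
  Dec: +$1,426.19 − $1,105.62 → $0.00
Lowest trial balance = -$1,746.76 (Oct)
Initial deposit = cushion − low point = $2,852.38 − (-$1,746.76) = $4,599.14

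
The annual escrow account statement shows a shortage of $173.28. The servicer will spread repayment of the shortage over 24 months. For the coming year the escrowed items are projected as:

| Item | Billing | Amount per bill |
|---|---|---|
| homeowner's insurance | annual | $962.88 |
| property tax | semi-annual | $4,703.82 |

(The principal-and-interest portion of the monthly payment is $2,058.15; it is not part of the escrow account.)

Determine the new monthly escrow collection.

$871.43

Homeowner's insurance = $962.88 per year
Property tax = $4,703.82 × 2 = $9,407.64 per year
Yearly total = $10,370.52
Per month = $10,370.52 / 12 = $864.21
Shortage per month = $173.28 / 24 = $7.22
New monthly escrow = $864.21 + $7.22 = $871.43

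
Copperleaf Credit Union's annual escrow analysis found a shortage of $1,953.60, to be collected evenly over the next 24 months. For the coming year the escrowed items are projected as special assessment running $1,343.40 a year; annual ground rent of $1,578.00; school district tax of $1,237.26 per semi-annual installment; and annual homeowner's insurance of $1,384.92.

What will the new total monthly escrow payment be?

Special assessment = $1,343.40 annually
Ground rent = $1,578.00 annually
School district tax = $1,237.26 × 2 = $2,474.52 annually
Homeowner's insurance = $1,384.92 annually
Total per year = $1,343.40 + $1,578.00 + $2,474.52 + $1,384.92 = $6,780.84
Base monthly escrow = $6,780.84 ÷ 12 = $565.07
Shortage per month = $1,953.60 ÷ 24 = $81.40
New monthly escrow = $565.07 + $81.40 = $646.47

$646.47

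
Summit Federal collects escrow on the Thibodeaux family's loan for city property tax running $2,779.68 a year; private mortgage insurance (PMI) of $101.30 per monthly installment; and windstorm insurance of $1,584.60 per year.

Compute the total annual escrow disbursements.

City property tax — $2,779.68 per year
Private mortgage insurance (PMI) — $101.30 × 12 = $1,215.60 per year
Windstorm insurance — $1,584.60 per year
Yearly total = $2,779.68 + $1,215.60 + $1,584.60 = $5,579.88

$5,579.88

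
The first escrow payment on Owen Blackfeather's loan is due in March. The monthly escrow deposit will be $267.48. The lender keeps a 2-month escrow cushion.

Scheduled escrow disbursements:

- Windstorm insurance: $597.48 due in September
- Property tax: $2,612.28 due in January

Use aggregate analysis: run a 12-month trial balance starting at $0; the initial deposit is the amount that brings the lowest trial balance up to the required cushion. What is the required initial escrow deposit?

Cushion = 2 × $267.48 = $534.96
Trial balance (start $0, +$267.48 each month, − disbursements):
  Mar: +$267.48 → $267.48
  Apr: +$267.48 → $534.96
  May: +$267.48 → $802.44
  Jun: +$267.48 → $1,069.92
  Jul: +$267.48 → $1,337.40
  Aug: +$267.48 → $1,604.88
  Sep: +$267.48 − $597.48 → $1,274.88
  Oct: +$267.48 → $1,542.36
  Nov: +$267.48 → $1,809.84
  Dec: +$267.48 → $2,077.32
  Jan: +$267.48 − $2,612.28 → -$267.48
  Feb: +$267.48 → $0.00
Lowest trial balance = -$267.48 (Jan)
Initial deposit = cushion − low point = $534.96 − (-$267.48) = $802.44

$802.44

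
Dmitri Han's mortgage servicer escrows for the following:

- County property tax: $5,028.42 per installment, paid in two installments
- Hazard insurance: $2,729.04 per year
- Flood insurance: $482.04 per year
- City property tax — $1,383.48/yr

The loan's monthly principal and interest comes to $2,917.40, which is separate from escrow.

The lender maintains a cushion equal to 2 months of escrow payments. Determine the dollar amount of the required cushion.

$2,441.90

County property tax — $5,028.42 × 2 = $10,056.84/yr
Hazard insurance — $2,729.04/yr
Flood insurance — $482.04/yr
City property tax — $1,383.48/yr
Combined annual = $10,056.84 + $2,729.04 + $482.04 + $1,383.48 = $14,651.40
Monthly escrow = $14,651.40 / 12 = $1,220.95
Cushion = 2 × $1,220.95 = $2,441.90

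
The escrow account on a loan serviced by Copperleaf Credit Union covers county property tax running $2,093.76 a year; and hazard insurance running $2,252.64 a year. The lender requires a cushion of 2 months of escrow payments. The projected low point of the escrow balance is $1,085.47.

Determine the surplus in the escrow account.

County property tax — $2,093.76 per year
Hazard insurance — $2,252.64 per year
Combined annual = $4,346.40
Monthly escrow = $4,346.40 / 12 = $362.20
Cushion = 2 × $362.20 = $724.40
Excess over cushion: $1,085.47 − $724.40 = $361.07

$361.07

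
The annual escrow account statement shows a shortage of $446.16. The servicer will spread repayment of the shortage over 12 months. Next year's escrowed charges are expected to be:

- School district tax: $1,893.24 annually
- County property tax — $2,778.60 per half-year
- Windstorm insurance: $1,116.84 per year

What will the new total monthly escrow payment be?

School district tax: $1,893.24 per year
County property tax: $2,778.60 × 2 = $5,557.20 per year
Windstorm insurance: $1,116.84 per year
Total per year = $1,893.24 + $5,557.20 + $1,116.84 = $8,567.28
Base monthly escrow = $8,567.28 ÷ 12 = $713.94
Shortage per month = $446.16 / 12 = $37.18
Adjusted monthly = $713.94 + $37.18 = $751.12

$751.12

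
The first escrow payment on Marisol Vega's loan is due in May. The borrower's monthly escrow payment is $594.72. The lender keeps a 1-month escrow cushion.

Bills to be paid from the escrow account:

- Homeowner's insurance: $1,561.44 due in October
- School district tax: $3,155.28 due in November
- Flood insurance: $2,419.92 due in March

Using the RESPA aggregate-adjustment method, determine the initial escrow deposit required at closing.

$1,189.44

Cushion = 1 × $594.72 = $594.72
Trial balance (start $0, +$594.72 each month, − disbursements):
  May: +$594.72 → $594.72
  Jun: +$594.72 → $1,189.44
  Jul: +$594.72 → $1,784.16
  Aug: +$594.72 → $2,378.88
  Sep: +$594.72 → $2,973.60
  Oct: +$594.72 − $1,561.44 → $2,006.88
  Nov: +$594.72 − $3,155.28 → -$553.68
  Dec: +$594.72 → $41.04
  Jan: +$594.72 → $635.76
  Feb: +$594.72 → $1,230.48
  Mar: +$594.72 − $2,419.92 → -$594.72
  Apr: +$594.72 → $0.00
Lowest trial balance = -$594.72 (Mar)
Initial deposit = cushion − low point = $594.72 − (-$594.72) = $1,189.44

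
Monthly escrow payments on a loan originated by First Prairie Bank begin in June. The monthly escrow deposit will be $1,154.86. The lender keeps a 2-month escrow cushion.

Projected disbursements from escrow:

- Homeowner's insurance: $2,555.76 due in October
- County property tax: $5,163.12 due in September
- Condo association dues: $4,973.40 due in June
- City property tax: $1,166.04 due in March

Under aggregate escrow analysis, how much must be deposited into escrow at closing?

Cushion = 2 × $1,154.86 = $2,309.72
Trial balance (start $0, +$1,154.86 each month, − disbursements):
  Jun: +$1,154.86 − $4,973.40 → -$3,818.54
  Jul: +$1,154.86 → -$2,663.68
  Aug: +$1,154.86 → -$1,508.82
  Sep: +$1,154.86 − $5,163.12 → -$5,517.08
  Oct: +$1,154.86 − $2,555.76 → -$6,917.98
  Nov: +$1,154.86 → -$5,763.12
  Dec: +$1,154.86 → -$4,608.26
  Jan: +$1,154.86 → -$3,453.40
  Feb: +$1,154.86 → -$2,298.54
  Mar: +$1,154.86 − $1,166.04 → -$2,309.72
  Apr: +$1,154.86 → -$1,154.86
  May: +$1,154.86 → $0.00
Lowest trial balance = -$6,917.98 (Oct)
Initial deposit = cushion − low point = $2,309.72 − (-$6,917.98) = $9,227.70

$9,227.70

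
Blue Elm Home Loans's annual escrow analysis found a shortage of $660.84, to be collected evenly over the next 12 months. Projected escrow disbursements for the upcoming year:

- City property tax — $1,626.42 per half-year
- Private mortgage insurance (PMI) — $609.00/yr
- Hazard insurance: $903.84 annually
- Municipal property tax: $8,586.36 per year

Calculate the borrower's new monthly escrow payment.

City property tax: $1,626.42 × 2 = $3,252.84 per year
Private mortgage insurance (PMI): $609.00 per year
Hazard insurance: $903.84 per year
Municipal property tax: $8,586.36 per year
Yearly total = $3,252.84 + $609.00 + $903.84 + $8,586.36 = $13,352.04
Base monthly escrow = $13,352.04 ÷ 12 = $1,112.67
Shortage per month = $660.84 ÷ 12 = $55.07
Adjusted monthly = $1,112.67 + $55.07 = $1,167.74

$1,167.74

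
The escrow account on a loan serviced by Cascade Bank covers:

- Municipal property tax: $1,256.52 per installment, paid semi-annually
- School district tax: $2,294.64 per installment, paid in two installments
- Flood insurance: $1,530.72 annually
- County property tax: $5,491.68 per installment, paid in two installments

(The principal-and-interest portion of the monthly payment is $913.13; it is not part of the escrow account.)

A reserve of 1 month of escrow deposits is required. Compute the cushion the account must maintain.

$1,634.70

Municipal property tax — $1,256.52 × 2 = $2,513.04 per year
School district tax — $2,294.64 × 2 = $4,589.28 per year
Flood insurance — $1,530.72 per year
County property tax — $5,491.68 × 2 = $10,983.36 per year
Annual escrow total = $19,616.40
Base monthly escrow = $19,616.40 ÷ 12 = $1,634.70
Reserve = 1 × $1,634.70 = $1,634.70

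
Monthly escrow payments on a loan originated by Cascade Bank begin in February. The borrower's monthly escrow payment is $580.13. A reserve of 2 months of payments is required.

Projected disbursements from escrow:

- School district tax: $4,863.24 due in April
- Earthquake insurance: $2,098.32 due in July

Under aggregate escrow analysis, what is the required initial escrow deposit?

Cushion = 2 × $580.13 = $1,160.26
Trial balance (start $0, +$580.13 each month, − disbursements):
  Feb: +$580.13 → $580.13
  Mar: +$580.13 → $1,160.26
  Apr: +$580.13 − $4,863.24 → -$3,122.85
  May: +$580.13 → -$2,542.72
  Jun: +$580.13 → -$1,962.59
  Jul: +$580.13 − $2,098.32 → -$3,480.78
  Aug: +$580.13 → -$2,900.65
  Sep: +$580.13 → -$2,320.52
  Oct: +$580.13 → -$1,740.39
  Nov: +$580.13 → -$1,160.26
  Dec: +$580.13 → -$580.13
  Jan: +$580.13 → $0.00
Lowest trial balance = -$3,480.78 (Jul)
Initial deposit = cushion − low point = $1,160.26 − (-$3,480.78) = $4,641.04

$4,641.04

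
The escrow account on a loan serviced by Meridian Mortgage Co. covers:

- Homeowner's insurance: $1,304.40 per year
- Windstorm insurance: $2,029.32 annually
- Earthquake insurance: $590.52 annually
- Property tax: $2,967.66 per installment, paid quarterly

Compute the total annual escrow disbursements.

$15,794.88

Homeowner's insurance = $1,304.40
Windstorm insurance = $2,029.32
Earthquake insurance = $590.52
Property tax = $2,967.66 × 4 = $11,870.64
Combined annual = $1,304.40 + $2,029.32 + $590.52 + $11,870.64 = $15,794.88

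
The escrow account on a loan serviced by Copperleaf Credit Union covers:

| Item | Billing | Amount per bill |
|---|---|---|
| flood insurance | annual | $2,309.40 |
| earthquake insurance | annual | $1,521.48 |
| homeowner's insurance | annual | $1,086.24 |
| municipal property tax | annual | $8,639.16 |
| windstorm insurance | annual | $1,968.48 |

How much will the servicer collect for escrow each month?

Flood insurance: $2,309.40
Earthquake insurance: $1,521.48
Homeowner's insurance: $1,086.24
Municipal property tax: $8,639.16
Windstorm insurance: $1,968.48
Total annual escrow = $2,309.40 + $1,521.48 + $1,086.24 + $8,639.16 + $1,968.48 = $15,524.76
Base monthly escrow = $15,524.76 ÷ 12 = $1,293.73

$1,293.73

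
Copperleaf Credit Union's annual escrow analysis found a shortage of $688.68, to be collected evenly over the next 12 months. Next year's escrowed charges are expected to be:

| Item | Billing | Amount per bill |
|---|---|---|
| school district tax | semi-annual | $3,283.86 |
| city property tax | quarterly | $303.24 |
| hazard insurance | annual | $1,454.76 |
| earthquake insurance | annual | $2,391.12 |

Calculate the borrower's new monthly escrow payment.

$1,026.27

School district tax — $3,283.86 × 2 = $6,567.72
City property tax — $303.24 × 4 = $1,212.96
Hazard insurance — $1,454.76
Earthquake insurance — $2,391.12
Combined annual = $6,567.72 + $1,212.96 + $1,454.76 + $2,391.12 = $11,626.56
Base monthly escrow = $11,626.56 / 12 = $968.88
Shortage spread = $688.68 / 12 = $57.39/mo
New monthly escrow = $968.88 + $57.39 = $1,026.27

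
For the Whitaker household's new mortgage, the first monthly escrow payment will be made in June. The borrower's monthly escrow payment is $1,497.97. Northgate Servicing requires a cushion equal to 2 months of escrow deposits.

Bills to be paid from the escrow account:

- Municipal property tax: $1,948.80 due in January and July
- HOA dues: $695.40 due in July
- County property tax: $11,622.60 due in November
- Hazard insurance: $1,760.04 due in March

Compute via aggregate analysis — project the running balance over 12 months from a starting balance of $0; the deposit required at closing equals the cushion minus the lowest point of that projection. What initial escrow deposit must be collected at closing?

$8,274.92

Cushion = 2 × $1,497.97 = $2,995.94
Trial balance (start $0, +$1,497.97 each month, − disbursements):
  Jun: +$1,497.97 → $1,497.97
  Jul: +$1,497.97 − $2,644.20 → $351.74
  Aug: +$1,497.97 → $1,849.71
  Sep: +$1,497.97 → $3,347.68
  Oct: +$1,497.97 → $4,845.65
  Nov: +$1,497.97 − $11,622.60 → -$5,278.98
  Dec: +$1,497.97 → -$3,781.01
  Jan: +$1,497.97 − $1,948.80 → -$4,231.84
  Feb: +$1,497.97 → -$2,733.87
  Mar: +$1,497.97 − $1,760.04 → -$2,995.94
  Apr: +$1,497.97 → -$1,497.97
  May: +$1,497.97 → $0.00
Lowest trial balance = -$5,278.98 (Nov)
Initial deposit = cushion − low point = $2,995.94 − (-$5,278.98) = $8,274.92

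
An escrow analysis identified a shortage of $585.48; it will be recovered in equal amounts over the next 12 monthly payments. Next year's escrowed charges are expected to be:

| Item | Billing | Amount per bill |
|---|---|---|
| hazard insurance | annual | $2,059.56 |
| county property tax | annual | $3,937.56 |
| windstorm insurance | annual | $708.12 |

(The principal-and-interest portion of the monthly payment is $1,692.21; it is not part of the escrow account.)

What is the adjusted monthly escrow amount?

Hazard insurance = $2,059.56 per year
County property tax = $3,937.56 per year
Windstorm insurance = $708.12 per year
Yearly total = $2,059.56 + $3,937.56 + $708.12 = $6,705.24
Monthly = $6,705.24 / 12 = $558.77
Shortage spread = $585.48 ÷ 12 = $48.79/mo
Adjusted monthly = $558.77 + $48.79 = $607.56

$607.56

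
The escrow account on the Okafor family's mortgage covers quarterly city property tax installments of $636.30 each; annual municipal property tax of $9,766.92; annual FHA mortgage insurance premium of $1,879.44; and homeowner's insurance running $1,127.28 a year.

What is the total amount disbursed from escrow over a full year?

City property tax: $636.30 × 4 = $2,545.20 annually
Municipal property tax: $9,766.92 annually
FHA mortgage insurance premium: $1,879.44 annually
Homeowner's insurance: $1,127.28 annually
Total per year = $2,545.20 + $9,766.92 + $1,879.44 + $1,127.28 = $15,318.84

$15,318.84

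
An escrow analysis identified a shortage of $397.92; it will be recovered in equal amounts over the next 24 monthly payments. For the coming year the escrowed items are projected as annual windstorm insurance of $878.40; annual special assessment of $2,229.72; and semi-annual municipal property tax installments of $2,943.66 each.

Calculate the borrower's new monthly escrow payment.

Windstorm insurance = $878.40
Special assessment = $2,229.72
Municipal property tax = $2,943.66 × 2 = $5,887.32
Total per year = $8,995.44
Base monthly escrow = $8,995.44 ÷ 12 = $749.62
Shortage spread = $397.92 ÷ 24 = $16.58/mo
Adjusted monthly = $749.62 + $16.58 = $766.20

$766.20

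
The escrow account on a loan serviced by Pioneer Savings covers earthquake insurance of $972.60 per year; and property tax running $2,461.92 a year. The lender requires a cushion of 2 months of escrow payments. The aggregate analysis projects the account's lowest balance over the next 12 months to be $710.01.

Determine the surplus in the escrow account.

$137.59

Earthquake insurance = $972.60 annually
Property tax = $2,461.92 annually
Total per year = $3,434.52
Monthly = $3,434.52 ÷ 12 = $286.21
Required reserve = 2 × $286.21 = $572.42
Surplus = $710.01 − $572.42 = $137.59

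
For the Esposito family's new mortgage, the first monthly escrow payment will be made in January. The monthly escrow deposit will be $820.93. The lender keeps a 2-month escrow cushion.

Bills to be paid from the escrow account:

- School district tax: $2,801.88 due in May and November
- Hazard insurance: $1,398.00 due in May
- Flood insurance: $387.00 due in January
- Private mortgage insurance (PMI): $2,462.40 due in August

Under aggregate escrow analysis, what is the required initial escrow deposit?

Cushion = 2 × $820.93 = $1,641.86
Trial balance (start $0, +$820.93 each month, − disbursements):
  Jan: +$820.93 − $387.00 → $433.93
  Feb: +$820.93 → $1,254.86
  Mar: +$820.93 → $2,075.79
  Apr: +$820.93 → $2,896.72
  May: +$820.93 − $4,199.88 → -$482.23
  Jun: +$820.93 → $338.70
  Jul: +$820.93 → $1,159.63
  Aug: +$820.93 − $2,462.40 → -$481.84
  Sep: +$820.93 → $339.09
  Oct: +$820.93 → $1,160.02
  Nov: +$820.93 − $2,801.88 → -$820.93
  Dec: +$820.93 → $0.00
Lowest trial balance = -$820.93 (Nov)
Initial deposit = cushion − low point = $1,641.86 − (-$820.93) = $2,462.79

$2,462.79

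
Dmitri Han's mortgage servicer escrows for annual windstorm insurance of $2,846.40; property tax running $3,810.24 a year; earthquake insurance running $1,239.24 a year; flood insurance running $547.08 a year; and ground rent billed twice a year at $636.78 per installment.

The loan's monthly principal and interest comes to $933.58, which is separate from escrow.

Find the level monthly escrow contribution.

Windstorm insurance = $2,846.40/yr
Property tax = $3,810.24/yr
Earthquake insurance = $1,239.24/yr
Flood insurance = $547.08/yr
Ground rent = $636.78 × 2 = $1,273.56/yr
Yearly total = $2,846.40 + $3,810.24 + $1,239.24 + $547.08 + $1,273.56 = $9,716.52
Monthly = $9,716.52 ÷ 12 = $809.71

$809.71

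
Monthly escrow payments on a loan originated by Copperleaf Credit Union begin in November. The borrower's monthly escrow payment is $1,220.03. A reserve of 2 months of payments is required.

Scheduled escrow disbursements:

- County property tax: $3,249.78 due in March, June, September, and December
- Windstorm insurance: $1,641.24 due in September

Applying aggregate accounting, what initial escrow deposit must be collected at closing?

Cushion = 2 × $1,220.03 = $2,440.06
Trial balance (start $0, +$1,220.03 each month, − disbursements):
  Nov: +$1,220.03 → $1,220.03
  Dec: +$1,220.03 − $3,249.78 → -$809.72
  Jan: +$1,220.03 → $410.31
  Feb: +$1,220.03 → $1,630.34
  Mar: +$1,220.03 − $3,249.78 → -$399.41
  Apr: +$1,220.03 → $820.62
  May: +$1,220.03 → $2,040.65
  Jun: +$1,220.03 − $3,249.78 → $10.90
  Jul: +$1,220.03 → $1,230.93
  Aug: +$1,220.03 → $2,450.96
  Sep: +$1,220.03 − $4,891.02 → -$1,220.03
  Oct: +$1,220.03 → $0.00
Lowest trial balance = -$1,220.03 (Sep)
Initial deposit = cushion − low point = $2,440.06 − (-$1,220.03) = $3,660.09

$3,660.09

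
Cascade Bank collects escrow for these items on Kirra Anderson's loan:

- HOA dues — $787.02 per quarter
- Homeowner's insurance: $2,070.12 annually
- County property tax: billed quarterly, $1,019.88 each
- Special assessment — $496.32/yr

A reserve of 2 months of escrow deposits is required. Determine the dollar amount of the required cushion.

HOA dues: $787.02 × 4 = $3,148.08 annually
Homeowner's insurance: $2,070.12 annually
County property tax: $1,019.88 × 4 = $4,079.52 annually
Special assessment: $496.32 annually
Combined annual = $9,794.04
Base monthly escrow = $9,794.04 ÷ 12 = $816.17
Cushion = 2 × $816.17 = $1,632.34

$1,632.34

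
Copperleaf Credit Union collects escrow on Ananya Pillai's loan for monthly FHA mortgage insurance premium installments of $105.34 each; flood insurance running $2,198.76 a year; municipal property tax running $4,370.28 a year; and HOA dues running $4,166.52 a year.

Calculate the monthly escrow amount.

FHA mortgage insurance premium — $105.34 × 12 = $1,264.08
Flood insurance — $2,198.76
Municipal property tax — $4,370.28
HOA dues — $4,166.52
Total annual escrow = $1,264.08 + $2,198.76 + $4,370.28 + $4,166.52 = $11,999.64
Monthly escrow = $11,999.64 ÷ 12 = $999.97

$999.97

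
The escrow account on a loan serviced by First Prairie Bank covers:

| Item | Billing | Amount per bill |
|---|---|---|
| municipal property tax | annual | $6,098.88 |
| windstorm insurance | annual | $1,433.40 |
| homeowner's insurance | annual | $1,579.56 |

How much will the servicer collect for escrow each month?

$759.32

Municipal property tax — $6,098.88/yr
Windstorm insurance — $1,433.40/yr
Homeowner's insurance — $1,579.56/yr
Annual escrow total = $9,111.84
Per month = $9,111.84 / 12 = $759.32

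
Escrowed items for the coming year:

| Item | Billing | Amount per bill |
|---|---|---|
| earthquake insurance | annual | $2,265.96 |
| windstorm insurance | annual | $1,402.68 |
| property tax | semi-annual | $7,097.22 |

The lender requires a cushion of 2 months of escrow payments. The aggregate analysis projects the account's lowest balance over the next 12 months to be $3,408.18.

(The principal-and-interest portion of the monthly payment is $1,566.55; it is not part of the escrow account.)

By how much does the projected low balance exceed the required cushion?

$431.00

Earthquake insurance — $2,265.96/yr
Windstorm insurance — $1,402.68/yr
Property tax — $7,097.22 × 2 = $14,194.44/yr
Yearly total = $17,863.08
Monthly escrow = $17,863.08 ÷ 12 = $1,488.59
Required reserve = 2 × $1,488.59 = $2,977.18
Excess over cushion: $3,408.18 − $2,977.18 = $431.00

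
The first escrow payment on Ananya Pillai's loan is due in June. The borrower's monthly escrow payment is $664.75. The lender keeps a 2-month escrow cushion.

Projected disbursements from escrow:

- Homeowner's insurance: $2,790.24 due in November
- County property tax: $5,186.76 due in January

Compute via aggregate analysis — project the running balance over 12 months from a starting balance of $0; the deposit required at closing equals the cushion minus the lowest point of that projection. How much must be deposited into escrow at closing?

$3,988.50

Cushion = 2 × $664.75 = $1,329.50
Trial balance (start $0, +$664.75 each month, − disbursements):
  Jun: +$664.75 → $664.75
  Jul: +$664.75 → $1,329.50
  Aug: +$664.75 → $1,994.25
  Sep: +$664.75 → $2,659.00
  Oct: +$664.75 → $3,323.75
  Nov: +$664.75 − $2,790.24 → $1,198.26
  Dec: +$664.75 → $1,863.01
  Jan: +$664.75 − $5,186.76 → -$2,659.00
  Feb: +$664.75 → -$1,994.25
  Mar: +$664.75 → -$1,329.50
  Apr: +$664.75 → -$664.75
  May: +$664.75 → $0.00
Lowest trial balance = -$2,659.00 (Jan)
Initial deposit = cushion − low point = $1,329.50 − (-$2,659.00) = $3,988.50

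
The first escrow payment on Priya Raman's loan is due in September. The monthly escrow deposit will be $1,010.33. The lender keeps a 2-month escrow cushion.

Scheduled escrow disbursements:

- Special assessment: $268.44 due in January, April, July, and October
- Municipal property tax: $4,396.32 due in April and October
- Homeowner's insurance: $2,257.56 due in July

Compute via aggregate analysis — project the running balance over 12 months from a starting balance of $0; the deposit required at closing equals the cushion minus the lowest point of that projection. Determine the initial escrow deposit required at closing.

Cushion = 2 × $1,010.33 = $2,020.66
Trial balance (start $0, +$1,010.33 each month, − disbursements):
  Sep: +$1,010.33 → $1,010.33
  Oct: +$1,010.33 − $4,664.76 → -$2,644.10
  Nov: +$1,010.33 → -$1,633.77
  Dec: +$1,010.33 → -$623.44
  Jan: +$1,010.33 − $268.44 → $118.45
  Feb: +$1,010.33 → $1,128.78
  Mar: +$1,010.33 → $2,139.11
  Apr: +$1,010.33 − $4,664.76 → -$1,515.32
  May: +$1,010.33 → -$504.99
  Jun: +$1,010.33 → $505.34
  Jul: +$1,010.33 − $2,526.00 → -$1,010.33
  Aug: +$1,010.33 → $0.00
Lowest trial balance = -$2,644.10 (Oct)
Initial deposit = cushion − low point = $2,020.66 − (-$2,644.10) = $4,664.76

$4,664.76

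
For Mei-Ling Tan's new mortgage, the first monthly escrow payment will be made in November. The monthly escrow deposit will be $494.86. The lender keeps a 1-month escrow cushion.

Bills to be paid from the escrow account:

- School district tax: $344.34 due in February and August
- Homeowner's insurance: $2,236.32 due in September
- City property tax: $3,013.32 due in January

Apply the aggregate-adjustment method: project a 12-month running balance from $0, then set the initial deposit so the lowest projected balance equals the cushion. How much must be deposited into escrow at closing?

$2,023.60

Cushion = 1 × $494.86 = $494.86
Trial balance (start $0, +$494.86 each month, − disbursements):
  Nov: +$494.86 → $494.86
  Dec: +$494.86 → $989.72
  Jan: +$494.86 − $3,013.32 → -$1,528.74
  Feb: +$494.86 − $344.34 → -$1,378.22
  Mar: +$494.86 → -$883.36
  Apr: +$494.86 → -$388.50
  May: +$494.86 → $106.36
  Jun: +$494.86 → $601.22
  Jul: +$494.86 → $1,096.08
  Aug: +$494.86 − $344.34 → $1,246.60
  Sep: +$494.86 − $2,236.32 → -$494.86
  Oct: +$494.86 → $0.00
Lowest trial balance = -$1,528.74 (Jan)
Initial deposit = cushion − low point = $494.86 − (-$1,528.74) = $2,023.60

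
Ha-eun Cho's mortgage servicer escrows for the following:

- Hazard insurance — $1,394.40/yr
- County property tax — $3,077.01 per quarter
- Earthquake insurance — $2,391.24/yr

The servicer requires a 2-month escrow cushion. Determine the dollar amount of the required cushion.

Hazard insurance: $1,394.40 per year
County property tax: $3,077.01 × 4 = $12,308.04 per year
Earthquake insurance: $2,391.24 per year
Yearly total = $1,394.40 + $12,308.04 + $2,391.24 = $16,093.68
Monthly escrow = $16,093.68 / 12 = $1,341.14
Reserve = 2 × $1,341.14 = $2,682.28

$2,682.28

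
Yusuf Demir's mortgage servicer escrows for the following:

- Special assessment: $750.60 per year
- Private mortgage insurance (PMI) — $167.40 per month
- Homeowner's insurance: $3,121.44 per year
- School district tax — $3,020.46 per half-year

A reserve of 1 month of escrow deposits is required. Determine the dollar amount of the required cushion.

$993.48

Special assessment = $750.60
Private mortgage insurance (PMI) = $167.40 × 12 = $2,008.80
Homeowner's insurance = $3,121.44
School district tax = $3,020.46 × 2 = $6,040.92
Total per year = $750.60 + $2,008.80 + $3,121.44 + $6,040.92 = $11,921.76
Per month = $11,921.76 / 12 = $993.48
Reserve = 1 × $993.48 = $993.48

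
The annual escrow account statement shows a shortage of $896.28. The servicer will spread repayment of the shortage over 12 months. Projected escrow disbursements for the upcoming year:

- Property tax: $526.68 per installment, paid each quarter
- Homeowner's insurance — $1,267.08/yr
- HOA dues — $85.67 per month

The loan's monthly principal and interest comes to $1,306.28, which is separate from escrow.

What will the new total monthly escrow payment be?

Property tax = $526.68 × 4 = $2,106.72 annually
Homeowner's insurance = $1,267.08 annually
HOA dues = $85.67 × 12 = $1,028.04 annually
Combined annual = $4,401.84
Per month = $4,401.84 / 12 = $366.82
Shortage per month = $896.28 ÷ 12 = $74.69
Adjusted monthly = $366.82 + $74.69 = $441.51

$441.51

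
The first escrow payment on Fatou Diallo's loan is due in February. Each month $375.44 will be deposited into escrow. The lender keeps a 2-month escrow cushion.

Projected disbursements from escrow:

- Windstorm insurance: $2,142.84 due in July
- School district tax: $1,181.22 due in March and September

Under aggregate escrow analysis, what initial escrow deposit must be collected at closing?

$2,252.64

Cushion = 2 × $375.44 = $750.88
Trial balance (start $0, +$375.44 each month, − disbursements):
  Feb: +$375.44 → $375.44
  Mar: +$375.44 − $1,181.22 → -$430.34
  Apr: +$375.44 → -$54.90
  May: +$375.44 → $320.54
  Jun: +$375.44 → $695.98
  Jul: +$375.44 − $2,142.84 → -$1,071.42
  Aug: +$375.44 → -$695.98
  Sep: +$375.44 − $1,181.22 → -$1,501.76
  Oct: +$375.44 → -$1,126.32
  Nov: +$375.44 → -$750.88
  Dec: +$375.44 → -$375.44
  Jan: +$375.44 → $0.00
Lowest trial balance = -$1,501.76 (Sep)
Initial deposit = cushion − low point = $750.88 − (-$1,501.76) = $2,252.64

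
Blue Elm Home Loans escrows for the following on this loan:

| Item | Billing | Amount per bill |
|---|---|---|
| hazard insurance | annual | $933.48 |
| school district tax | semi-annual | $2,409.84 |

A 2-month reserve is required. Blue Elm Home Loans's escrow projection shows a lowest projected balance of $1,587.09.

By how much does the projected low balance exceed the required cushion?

Hazard insurance: $933.48 annually
School district tax: $2,409.84 × 2 = $4,819.68 annually
Annual escrow total = $933.48 + $4,819.68 = $5,753.16
Monthly = $5,753.16 / 12 = $479.43
Required reserve = 2 × $479.43 = $958.86
Surplus = $1,587.09 − $958.86 = $628.23

$628.23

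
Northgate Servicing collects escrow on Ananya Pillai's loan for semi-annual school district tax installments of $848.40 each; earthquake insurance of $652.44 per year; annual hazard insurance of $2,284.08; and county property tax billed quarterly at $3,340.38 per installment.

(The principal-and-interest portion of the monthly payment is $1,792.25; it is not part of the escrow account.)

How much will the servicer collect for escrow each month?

$1,499.57

School district tax — $848.40 × 2 = $1,696.80 per year
Earthquake insurance — $652.44 per year
Hazard insurance — $2,284.08 per year
County property tax — $3,340.38 × 4 = $13,361.52 per year
Annual escrow total = $1,696.80 + $652.44 + $2,284.08 + $13,361.52 = $17,994.84
Monthly escrow = $17,994.84 / 12 = $1,499.57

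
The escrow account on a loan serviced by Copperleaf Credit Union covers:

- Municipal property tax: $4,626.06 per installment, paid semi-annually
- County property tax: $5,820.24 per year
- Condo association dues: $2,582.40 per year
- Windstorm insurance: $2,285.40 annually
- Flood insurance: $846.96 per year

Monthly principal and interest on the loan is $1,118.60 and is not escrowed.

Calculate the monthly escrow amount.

Municipal property tax — $4,626.06 × 2 = $9,252.12
County property tax — $5,820.24
Condo association dues — $2,582.40
Windstorm insurance — $2,285.40
Flood insurance — $846.96
Total annual escrow = $9,252.12 + $5,820.24 + $2,582.40 + $2,285.40 + $846.96 = $20,787.12
Monthly escrow = $20,787.12 ÷ 12 = $1,732.26

$1,732.26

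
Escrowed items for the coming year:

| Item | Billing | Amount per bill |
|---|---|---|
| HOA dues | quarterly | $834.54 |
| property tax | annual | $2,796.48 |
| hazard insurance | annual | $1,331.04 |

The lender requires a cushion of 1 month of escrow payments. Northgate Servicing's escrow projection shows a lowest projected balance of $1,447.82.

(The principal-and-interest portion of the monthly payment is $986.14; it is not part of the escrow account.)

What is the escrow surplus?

HOA dues — $834.54 × 4 = $3,338.16
Property tax — $2,796.48
Hazard insurance — $1,331.04
Yearly total = $7,465.68
Monthly = $7,465.68 / 12 = $622.14
Cushion = 1 × $622.14 = $622.14
Excess over cushion: $1,447.82 − $622.14 = $825.68

$825.68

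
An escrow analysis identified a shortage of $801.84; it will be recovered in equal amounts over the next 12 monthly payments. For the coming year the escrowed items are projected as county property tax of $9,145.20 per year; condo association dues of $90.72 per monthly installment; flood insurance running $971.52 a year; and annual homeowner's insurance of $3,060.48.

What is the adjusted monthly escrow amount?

$1,255.64

County property tax — $9,145.20 per year
Condo association dues — $90.72 × 12 = $1,088.64 per year
Flood insurance — $971.52 per year
Homeowner's insurance — $3,060.48 per year
Yearly total = $9,145.20 + $1,088.64 + $971.52 + $3,060.48 = $14,265.84
Monthly = $14,265.84 / 12 = $1,188.82
Shortage per month = $801.84 / 12 = $66.82
Adjusted monthly = $1,188.82 + $66.82 = $1,255.64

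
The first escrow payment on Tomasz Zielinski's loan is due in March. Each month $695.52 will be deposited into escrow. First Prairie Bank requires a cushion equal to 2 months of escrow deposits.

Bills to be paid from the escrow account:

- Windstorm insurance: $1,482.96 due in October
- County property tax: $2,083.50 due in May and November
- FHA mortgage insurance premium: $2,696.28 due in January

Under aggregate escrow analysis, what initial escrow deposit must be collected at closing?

Cushion = 2 × $695.52 = $1,391.04
Trial balance (start $0, +$695.52 each month, − disbursements):
  Mar: +$695.52 → $695.52
  Apr: +$695.52 → $1,391.04
  May: +$695.52 − $2,083.50 → $3.06
  Jun: +$695.52 → $698.58
  Jul: +$695.52 → $1,394.10
  Aug: +$695.52 → $2,089.62
  Sep: +$695.52 → $2,785.14
  Oct: +$695.52 − $1,482.96 → $1,997.70
  Nov: +$695.52 − $2,083.50 → $609.72
  Dec: +$695.52 → $1,305.24
  Jan: +$695.52 − $2,696.28 → -$695.52
  Feb: +$695.52 → $0.00
Lowest trial balance = -$695.52 (Jan)
Initial deposit = cushion − low point = $1,391.04 − (-$695.52) = $2,086.56

$2,086.56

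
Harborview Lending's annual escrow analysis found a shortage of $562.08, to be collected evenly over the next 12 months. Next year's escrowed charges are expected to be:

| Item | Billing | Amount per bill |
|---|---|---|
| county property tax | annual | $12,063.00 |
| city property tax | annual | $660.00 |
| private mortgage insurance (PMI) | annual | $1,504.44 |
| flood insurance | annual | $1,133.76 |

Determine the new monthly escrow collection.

$1,326.94

County property tax: $12,063.00 annually
City property tax: $660.00 annually
Private mortgage insurance (PMI): $1,504.44 annually
Flood insurance: $1,133.76 annually
Annual escrow total = $12,063.00 + $660.00 + $1,504.44 + $1,133.76 = $15,361.20
Per month = $15,361.20 / 12 = $1,280.10
Shortage per month = $562.08 ÷ 12 = $46.84
Adjusted monthly = $1,280.10 + $46.84 = $1,326.94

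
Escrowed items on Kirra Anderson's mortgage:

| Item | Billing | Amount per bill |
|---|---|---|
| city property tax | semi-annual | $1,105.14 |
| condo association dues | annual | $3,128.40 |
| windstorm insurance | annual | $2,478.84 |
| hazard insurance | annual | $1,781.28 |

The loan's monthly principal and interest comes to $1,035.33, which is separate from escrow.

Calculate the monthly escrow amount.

$799.90

City property tax = $1,105.14 × 2 = $2,210.28 annually
Condo association dues = $3,128.40 annually
Windstorm insurance = $2,478.84 annually
Hazard insurance = $1,781.28 annually
Total annual escrow = $9,598.80
Base monthly escrow = $9,598.80 ÷ 12 = $799.90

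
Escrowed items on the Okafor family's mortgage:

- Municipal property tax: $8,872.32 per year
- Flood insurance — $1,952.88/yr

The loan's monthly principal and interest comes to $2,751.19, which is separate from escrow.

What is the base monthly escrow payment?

$902.10

Municipal property tax: $8,872.32 per year
Flood insurance: $1,952.88 per year
Combined annual = $10,825.20
Monthly = $10,825.20 ÷ 12 = $902.10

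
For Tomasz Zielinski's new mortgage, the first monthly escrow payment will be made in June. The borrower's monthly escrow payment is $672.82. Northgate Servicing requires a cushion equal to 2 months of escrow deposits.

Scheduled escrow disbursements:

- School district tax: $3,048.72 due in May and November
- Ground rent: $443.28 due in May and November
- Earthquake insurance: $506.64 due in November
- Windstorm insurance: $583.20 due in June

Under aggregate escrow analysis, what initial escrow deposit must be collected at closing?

Cushion = 2 × $672.82 = $1,345.64
Trial balance (start $0, +$672.82 each month, − disbursements):
  Jun: +$672.82 − $583.20 → $89.62
  Jul: +$672.82 → $762.44
  Aug: +$672.82 → $1,435.26
  Sep: +$672.82 → $2,108.08
  Oct: +$672.82 → $2,780.90
  Nov: +$672.82 − $3,998.64 → -$544.92
  Dec: +$672.82 → $127.90
  Jan: +$672.82 → $800.72
  Feb: +$672.82 → $1,473.54
  Mar: +$672.82 → $2,146.36
  Apr: +$672.82 → $2,819.18
  May: +$672.82 − $3,492.00 → $0.00
Lowest trial balance = -$544.92 (Nov)
Initial deposit = cushion − low point = $1,345.64 − (-$544.92) = $1,890.56

$1,890.56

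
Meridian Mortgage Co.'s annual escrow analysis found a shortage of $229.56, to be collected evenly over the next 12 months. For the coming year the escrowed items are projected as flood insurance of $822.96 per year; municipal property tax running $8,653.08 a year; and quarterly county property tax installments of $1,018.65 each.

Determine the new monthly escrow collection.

Flood insurance: $822.96/yr
Municipal property tax: $8,653.08/yr
County property tax: $1,018.65 × 4 = $4,074.60/yr
Total per year = $822.96 + $8,653.08 + $4,074.60 = $13,550.64
Monthly escrow = $13,550.64 ÷ 12 = $1,129.22
Shortage spread = $229.56 ÷ 12 = $19.13/mo
Adjusted monthly = $1,129.22 + $19.13 = $1,148.35

$1,148.35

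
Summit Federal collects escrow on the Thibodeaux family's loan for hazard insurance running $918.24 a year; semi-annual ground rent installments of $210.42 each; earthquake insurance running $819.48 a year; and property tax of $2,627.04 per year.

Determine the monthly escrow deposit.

$398.80

Hazard insurance — $918.24 per year
Ground rent — $210.42 × 2 = $420.84 per year
Earthquake insurance — $819.48 per year
Property tax — $2,627.04 per year
Total per year = $918.24 + $420.84 + $819.48 + $2,627.04 = $4,785.60
Monthly = $4,785.60 / 12 = $398.80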